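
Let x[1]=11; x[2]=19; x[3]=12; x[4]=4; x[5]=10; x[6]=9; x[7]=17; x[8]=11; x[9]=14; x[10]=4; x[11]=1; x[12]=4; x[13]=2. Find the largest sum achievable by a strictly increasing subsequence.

40

Let S[i] be the best sum of a strictly increasing subsequence ending at i:
i:      1  2  3  4  5  6  7  8  9 10 11 12 13
x[i]:  11 19 12  4 10  9 17 11 14  4  1  4  2
S:     11 30 23  4 14 13 40 25 39  4  1  5  3
Maximum is 40 (e.g. 11 + 12 + 17).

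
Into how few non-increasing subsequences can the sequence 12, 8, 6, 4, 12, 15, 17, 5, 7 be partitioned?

4

Place each on the leftmost legal pile:
12 → new pile 1 (tops now [12])
8 → pile 1 (tops now [8])
6 → pile 1 (tops now [6])
4 → pile 1 (tops now [4])
12 → new pile 2 (tops now [4, 12])
15 → new pile 3 (tops now [4, 12, 15])
17 → new pile 4 (tops now [4, 12, 15, 17])
5 → pile 2 (tops now [4, 5, 15, 17])
7 → pile 3 (tops now [4, 5, 7, 17])
Four piles.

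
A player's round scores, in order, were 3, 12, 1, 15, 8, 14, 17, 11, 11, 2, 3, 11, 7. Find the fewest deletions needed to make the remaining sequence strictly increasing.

Fewest deletions = n − (longest strictly increasing subsequence).
Patience tails:
3 → extends → [3]
12 → extends → [3, 12]
1 → replaces 3 → [1, 12]
15 → extends → [1, 12, 15]
8 → replaces 12 → [1, 8, 15]
14 → replaces 15 → [1, 8, 14]
17 → extends → [1, 8, 14, 17]
11 → replaces 14 → [1, 8, 11, 17]
11 → already a tail → [1, 8, 11, 17]
2 → replaces 8 → [1, 2, 11, 17]
3 → replaces 11 → [1, 2, 3, 17]
11 → replaces 17 → [1, 2, 3, 11]
7 → replaces 11 → [1, 2, 3, 7]
Longest strictly increasing subsequence has length 4, so deletions = 13 − 4 = 9.

9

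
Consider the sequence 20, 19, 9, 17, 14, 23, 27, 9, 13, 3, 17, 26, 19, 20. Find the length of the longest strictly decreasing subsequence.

Negate each value so 'decreasing' becomes 'increasing', then run patience tails on the negated sequence:
-20 → extends → [-20]
-19 → extends → [-20, -19]
-9 → extends → [-20, -19, -9]
-17 → replaces -9 → [-20, -19, -17]
-14 → extends → [-20, -19, -17, -14]
-23 → replaces -20 → [-23, -19, -17, -14]
-27 → replaces -23 → [-27, -19, -17, -14]
-9 → extends → [-27, -19, -17, -14, -9]
-13 → replaces -9 → [-27, -19, -17, -14, -13]
-3 → extends → [-27, -19, -17, -14, -13, -3]
-17 → already a tail → [-27, -19, -17, -14, -13, -3]
-26 → replaces -19 → [-27, -26, -17, -14, -13, -3]
-19 → replaces -17 → [-27, -26, -19, -14, -13, -3]
-20 → replaces -19 → [-27, -26, -20, -14, -13, -3]
Six tails, so the longest strictly decreasing subsequence of the original has length 6.

6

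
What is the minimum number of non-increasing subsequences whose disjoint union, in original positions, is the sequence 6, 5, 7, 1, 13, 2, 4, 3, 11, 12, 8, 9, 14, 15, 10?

The minimum number of non-increasing subsequences covering a sequence equals the length of its longest strictly increasing subsequence.
LIS length is 7 (e.g. 1, 2, 4, 11, 12, 14, 15), so 7 piles are needed.

7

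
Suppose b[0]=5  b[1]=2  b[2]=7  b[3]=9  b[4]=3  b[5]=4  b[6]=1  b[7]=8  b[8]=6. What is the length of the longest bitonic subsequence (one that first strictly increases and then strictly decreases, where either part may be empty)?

inc[i] = longest strictly increasing subsequence ending at i; dec[i] = longest strictly decreasing subsequence starting at i:
i:     0 1 2 3 4 5 6 7 8
b[i]:  5 2 7 9 3 4 1 8 6
inc:   1 1 2 3 2 3 1 4 4
dec:   3 2 3 3 2 2 1 2 1
Best peak at i=3 (value 9): inc=3, dec=3, length 3+3−1 = 5.

5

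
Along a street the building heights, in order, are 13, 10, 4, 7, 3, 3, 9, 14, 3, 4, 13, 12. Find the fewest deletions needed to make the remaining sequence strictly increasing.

8

Fewest deletions = n − (longest strictly increasing subsequence).
Patience tails:
13 → extends → [13]
10 → replaces 13 → [10]
4 → replaces 10 → [4]
7 → extends → [4, 7]
3 → replaces 4 → [3, 7]
3 → already a tail → [3, 7]
9 → extends → [3, 7, 9]
14 → extends → [3, 7, 9, 14]
3 → already a tail → [3, 7, 9, 14]
4 → replaces 7 → [3, 4, 9, 14]
13 → replaces 14 → [3, 4, 9, 13]
12 → replaces 13 → [3, 4, 9, 12]
Longest strictly increasing subsequence has length 4, so deletions = 12 − 4 = 8.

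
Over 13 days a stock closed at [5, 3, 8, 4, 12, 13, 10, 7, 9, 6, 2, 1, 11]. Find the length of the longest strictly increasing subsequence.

5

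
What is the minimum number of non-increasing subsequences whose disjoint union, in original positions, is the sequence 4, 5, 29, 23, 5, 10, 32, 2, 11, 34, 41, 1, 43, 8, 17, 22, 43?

7

Place each on the leftmost legal pile:
4 → new pile 1 (tops now [4])
5 → new pile 2 (tops now [4, 5])
29 → new pile 3 (tops now [4, 5, 29])
23 → pile 3 (tops now [4, 5, 23])
5 → pile 2 (tops now [4, 5, 23])
10 → pile 3 (tops now [4, 5, 10])
32 → new pile 4 (tops now [4, 5, 10, 32])
2 → pile 1 (tops now [2, 5, 10, 32])
11 → pile 4 (tops now [2, 5, 10, 11])
34 → new pile 5 (tops now [2, 5, 10, 11, 34])
41 → new pile 6 (tops now [2, 5, 10, 11, 34, 41])
1 → pile 1 (tops now [1, 5, 10, 11, 34, 41])
43 → new pile 7 (tops now [1, 5, 10, 11, 34, 41, 43])
8 → pile 3 (tops now [1, 5, 8, 11, 34, 41, 43])
17 → pile 5 (tops now [1, 5, 8, 11, 17, 41, 43])
22 → pile 6 (tops now [1, 5, 8, 11, 17, 22, 43])
43 → pile 7 (tops now [1, 5, 8, 11, 17, 22, 43])
Seven piles.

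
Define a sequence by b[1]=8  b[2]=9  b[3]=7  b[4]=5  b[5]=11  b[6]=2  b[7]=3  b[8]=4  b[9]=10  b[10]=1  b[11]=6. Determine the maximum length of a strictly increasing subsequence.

4

Track the smallest tail for each achievable length (strict):
8 → extends → [8]
9 → extends → [8, 9]
7 → replaces 8 → [7, 9]
5 → replaces 7 → [5, 9]
11 → extends → [5, 9, 11]
2 → replaces 5 → [2, 9, 11]
3 → replaces 9 → [2, 3, 11]
4 → replaces 11 → [2, 3, 4]
10 → extends → [2, 3, 4, 10]
1 → replaces 2 → [1, 3, 4, 10]
6 → replaces 10 → [1, 3, 4, 6]
Four tails, so the longest strictly increasing subsequence has length 4 (e.g. 2, 3, 4, 10).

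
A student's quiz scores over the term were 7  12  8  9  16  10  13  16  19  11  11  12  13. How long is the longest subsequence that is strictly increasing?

7

Track the smallest tail for each achievable length (strict):
7 → extends → [7]
12 → extends → [7, 12]
8 → replaces 12 → [7, 8]
9 → extends → [7, 8, 9]
16 → extends → [7, 8, 9, 16]
10 → replaces 16 → [7, 8, 9, 10]
13 → extends → [7, 8, 9, 10, 13]
16 → extends → [7, 8, 9, 10, 13, 16]
19 → extends → [7, 8, 9, 10, 13, 16, 19]
11 → replaces 13 → [7, 8, 9, 10, 11, 16, 19]
11 → already a tail → [7, 8, 9, 10, 11, 16, 19]
12 → replaces 16 → [7, 8, 9, 10, 11, 12, 19]
13 → replaces 19 → [7, 8, 9, 10, 11, 12, 13]
Seven tails, so the longest strictly increasing subsequence has length 7 (e.g. 7, 8, 9, 10, 13, 16, 19).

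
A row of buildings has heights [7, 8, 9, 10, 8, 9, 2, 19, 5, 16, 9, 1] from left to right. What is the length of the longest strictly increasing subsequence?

5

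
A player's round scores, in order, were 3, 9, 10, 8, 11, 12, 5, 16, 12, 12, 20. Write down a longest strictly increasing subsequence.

3, 9, 10, 11, 12, 16, 20

Patience tails give the LIS length; then backtrack through the dp parents:
3 → extends → [3]
9 → extends → [3, 9]
10 → extends → [3, 9, 10]
8 → replaces 9 → [3, 8, 10]
11 → extends → [3, 8, 10, 11]
12 → extends → [3, 8, 10, 11, 12]
5 → replaces 8 → [3, 5, 10, 11, 12]
16 → extends → [3, 5, 10, 11, 12, 16]
12 → already a tail → [3, 5, 10, 11, 12, 16]
12 → already a tail → [3, 5, 10, 11, 12, 16]
20 → extends → [3, 5, 10, 11, 12, 16, 20]
Length 7; one witness is 3, 9, 10, 11, 12, 16, 20.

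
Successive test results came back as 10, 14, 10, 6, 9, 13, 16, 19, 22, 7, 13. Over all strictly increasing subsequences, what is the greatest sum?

Let S[i] be the best sum of a strictly increasing subsequence ending at i:
i:      1  2  3  4  5  6  7  8  9 10 11
a[i]:  10 14 10  6  9 13 16 19 22  7 13
S:     10 24 10  6 15 28 44 63 85 13 28
Maximum is 85 (e.g. 6 + 9 + 13 + 16 + 19 + 22).

85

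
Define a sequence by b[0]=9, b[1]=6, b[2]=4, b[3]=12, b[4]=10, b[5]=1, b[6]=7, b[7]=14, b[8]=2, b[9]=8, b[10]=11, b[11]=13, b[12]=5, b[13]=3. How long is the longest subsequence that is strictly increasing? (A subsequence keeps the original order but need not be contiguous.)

5

Let dp[i] be the length of the longest such subsequence ending at index i:
i:      0  1  2  3  4  5  6  7  8  9 10 11 12 13
b[i]:   9  6  4 12 10  1  7 14  2  8 11 13  5  3
dp:     1  1  1  2  2  1  2  3  2  3  4  5  3  3
Maximum dp value is 5.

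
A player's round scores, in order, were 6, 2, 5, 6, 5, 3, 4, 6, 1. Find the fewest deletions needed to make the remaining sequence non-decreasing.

Fewest deletions = n − (longest non-decreasing subsequence).
i:     1 2 3 4 5 6 7 8 9
a[i]:  6 2 5 6 5 3 4 6 1
dp:    1 1 2 3 3 2 3 4 1
max dp = 4, so deletions = 9 − 4 = 5.

5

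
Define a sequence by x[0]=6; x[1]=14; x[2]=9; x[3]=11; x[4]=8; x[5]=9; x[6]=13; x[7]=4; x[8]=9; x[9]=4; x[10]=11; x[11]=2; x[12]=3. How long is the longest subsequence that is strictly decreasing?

Negate each value so 'decreasing' becomes 'increasing', then run patience tails on the negated sequence:
-6 → extends → [-6]
-14 → replaces -6 → [-14]
-9 → extends → [-14, -9]
-11 → replaces -9 → [-14, -11]
-8 → extends → [-14, -11, -8]
-9 → replaces -8 → [-14, -11, -9]
-13 → replaces -11 → [-14, -13, -9]
-4 → extends → [-14, -13, -9, -4]
-9 → already a tail → [-14, -13, -9, -4]
-4 → already a tail → [-14, -13, -9, -4]
-11 → replaces -9 → [-14, -13, -11, -4]
-2 → extends → [-14, -13, -11, -4, -2]
-3 → replaces -2 → [-14, -13, -11, -4, -3]
Five tails, so the longest strictly decreasing subsequence of the original has length 5.

5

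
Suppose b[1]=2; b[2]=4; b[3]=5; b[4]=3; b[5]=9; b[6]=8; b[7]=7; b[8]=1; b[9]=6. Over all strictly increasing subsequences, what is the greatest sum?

20

Let S[i] be the best sum of a strictly increasing subsequence ending at i:
i:      1  2  3  4  5  6  7  8  9
b[i]:   2  4  5  3  9  8  7  1  6
S:      2  6 11  5 20 19 18  1 17
Maximum is 20 (e.g. 2 + 4 + 5 + 9).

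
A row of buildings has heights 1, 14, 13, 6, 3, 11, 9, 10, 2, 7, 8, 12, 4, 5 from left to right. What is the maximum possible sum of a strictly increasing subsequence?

Let S[i] be the best sum of a strictly increasing subsequence ending at i:
i:      1  2  3  4  5  6  7  8  9 10 11 12 13 14
a[i]:   1 14 13  6  3 11  9 10  2  7  8 12  4  5
S:      1 15 14  7  4 18 16 26  3 14 22 38  8 13
Maximum is 38 (e.g. 1 + 6 + 9 + 10 + 12).

38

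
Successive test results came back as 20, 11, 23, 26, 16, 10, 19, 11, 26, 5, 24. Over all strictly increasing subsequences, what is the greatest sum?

72

Let S[i] be the best sum of a strictly increasing subsequence ending at i:
i:      1  2  3  4  5  6  7  8  9 10 11
a[i]:  20 11 23 26 16 10 19 11 26  5 24
S:     20 11 43 69 27 10 46 21 72  5 70
Maximum is 72 (e.g. 11 + 16 + 19 + 26).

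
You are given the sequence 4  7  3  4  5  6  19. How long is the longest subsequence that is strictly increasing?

Track the smallest tail for each achievable length (strict):
4 → extends → [4]
7 → extends → [4, 7]
3 → replaces 4 → [3, 7]
4 → replaces 7 → [3, 4]
5 → extends → [3, 4, 5]
6 → extends → [3, 4, 5, 6]
19 → extends → [3, 4, 5, 6, 19]
Five tails, so the longest strictly increasing subsequence has length 5 (e.g. 3, 4, 5, 6, 19).

5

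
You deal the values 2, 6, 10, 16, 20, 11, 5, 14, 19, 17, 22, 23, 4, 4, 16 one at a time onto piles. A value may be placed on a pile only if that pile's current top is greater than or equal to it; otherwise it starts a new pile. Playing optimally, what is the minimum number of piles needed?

8

Place each on the leftmost legal pile:
2 → new pile 1 (tops now [2])
6 → new pile 2 (tops now [2, 6])
10 → new pile 3 (tops now [2, 6, 10])
16 → new pile 4 (tops now [2, 6, 10, 16])
20 → new pile 5 (tops now [2, 6, 10, 16, 20])
11 → pile 4 (tops now [2, 6, 10, 11, 20])
5 → pile 2 (tops now [2, 5, 10, 11, 20])
14 → pile 5 (tops now [2, 5, 10, 11, 14])
19 → new pile 6 (tops now [2, 5, 10, 11, 14, 19])
17 → pile 6 (tops now [2, 5, 10, 11, 14, 17])
22 → new pile 7 (tops now [2, 5, 10, 11, 14, 17, 22])
23 → new pile 8 (tops now [2, 5, 10, 11, 14, 17, 22, 23])
4 → pile 2 (tops now [2, 4, 10, 11, 14, 17, 22, 23])
4 → pile 2 (tops now [2, 4, 10, 11, 14, 17, 22, 23])
16 → pile 6 (tops now [2, 4, 10, 11, 14, 16, 22, 23])
Eight piles.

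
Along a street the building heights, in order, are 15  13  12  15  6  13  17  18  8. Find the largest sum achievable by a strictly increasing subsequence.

63

Let S[i] be the best sum of a strictly increasing subsequence ending at i:
i:      1  2  3  4  5  6  7  8  9
a[i]:  15 13 12 15  6 13 17 18  8
S:     15 13 12 28  6 25 45 63 14
Maximum is 63 (e.g. 13 + 15 + 17 + 18).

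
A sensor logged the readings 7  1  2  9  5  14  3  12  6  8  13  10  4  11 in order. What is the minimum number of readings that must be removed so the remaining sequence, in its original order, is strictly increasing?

Fewest deletions = n − (longest strictly increasing subsequence).
Patience tails:
7 → extends → [7]
1 → replaces 7 → [1]
2 → extends → [1, 2]
9 → extends → [1, 2, 9]
5 → replaces 9 → [1, 2, 5]
14 → extends → [1, 2, 5, 14]
3 → replaces 5 → [1, 2, 3, 14]
12 → replaces 14 → [1, 2, 3, 12]
6 → replaces 12 → [1, 2, 3, 6]
8 → extends → [1, 2, 3, 6, 8]
13 → extends → [1, 2, 3, 6, 8, 13]
10 → replaces 13 → [1, 2, 3, 6, 8, 10]
4 → replaces 6 → [1, 2, 3, 4, 8, 10]
11 → extends → [1, 2, 3, 4, 8, 10, 11]
Longest strictly increasing subsequence has length 7, so deletions = 14 − 7 = 7.

7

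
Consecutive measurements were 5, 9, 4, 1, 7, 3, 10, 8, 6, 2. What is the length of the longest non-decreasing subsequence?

3

Let dp[i] be the length of the longest such subsequence ending at index i:
i:      1  2  3  4  5  6  7  8  9 10
a[i]:   5  9  4  1  7  3 10  8  6  2
dp:     1  2  1  1  2  2  3  3  3  2
Maximum dp value is 3.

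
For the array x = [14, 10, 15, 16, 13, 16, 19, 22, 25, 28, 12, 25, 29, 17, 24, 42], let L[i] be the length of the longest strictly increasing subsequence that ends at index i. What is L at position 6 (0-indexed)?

dp[i] = 1 + max{dp[j] : j<i, x[j]<x[i]} (or 1 if no such j):
i:      0  1  2  3  4  5  6  7  8  9 10 11 12 13 14 15
x[i]:  14 10 15 16 13 16 19 22 25 28 12 25 29 17 24 42
dp:     1  1  2  3  2  3  4  5  6  7  2  6  8  4  6  9
At index 6 the value is 4.

4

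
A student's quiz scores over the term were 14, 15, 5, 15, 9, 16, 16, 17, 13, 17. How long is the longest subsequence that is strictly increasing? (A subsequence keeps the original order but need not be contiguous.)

Track the smallest tail for each achievable length (strict):
14 → extends → [14]
15 → extends → [14, 15]
5 → replaces 14 → [5, 15]
15 → already a tail → [5, 15]
9 → replaces 15 → [5, 9]
16 → extends → [5, 9, 16]
16 → already a tail → [5, 9, 16]
17 → extends → [5, 9, 16, 17]
13 → replaces 16 → [5, 9, 13, 17]
17 → already a tail → [5, 9, 13, 17]
Four tails, so the longest strictly increasing subsequence has length 4 (e.g. 14, 15, 16, 17).

4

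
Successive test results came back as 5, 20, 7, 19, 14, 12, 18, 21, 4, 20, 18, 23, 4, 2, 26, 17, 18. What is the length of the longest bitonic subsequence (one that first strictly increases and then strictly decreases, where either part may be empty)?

9

inc[i] = longest strictly increasing subsequence ending at i; dec[i] = longest strictly decreasing subsequence starting at i:
i:      1  2  3  4  5  6  7  8  9 10 11 12 13 14 15 16 17
a[i]:   5 20  7 19 14 12 18 21  4 20 18 23  4  2 26 17 18
inc:    1  2  2  3  3  3  4  5  1  5  4  6  1  1  7  4  5
dec:    3  6  3  5  4  3  3  5  2  4  3  3  2  1  2  1  1
Best peak at i=8 (value 21): inc=5, dec=5, length 5+5−1 = 9.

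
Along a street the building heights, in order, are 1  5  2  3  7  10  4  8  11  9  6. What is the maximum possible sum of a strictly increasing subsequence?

34

Let S[i] be the best sum of a strictly increasing subsequence ending at i:
i:      1  2  3  4  5  6  7  8  9 10 11
a[i]:   1  5  2  3  7 10  4  8 11  9  6
S:      1  6  3  6 13 23 10 21 34 30 16
Maximum is 34 (e.g. 1 + 2 + 3 + 7 + 10 + 11).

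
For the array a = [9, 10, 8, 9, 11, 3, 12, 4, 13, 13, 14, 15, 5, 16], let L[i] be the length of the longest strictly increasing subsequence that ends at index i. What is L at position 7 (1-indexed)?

dp[i] = 1 + max{dp[j] : j<i, a[j]<a[i]} (or 1 if no such j):
i:      1  2  3  4  5  6  7  8  9 10 11 12 13 14
a[i]:   9 10  8  9 11  3 12  4 13 13 14 15  5 16
dp:     1  2  1  2  3  1  4  2  5  5  6  7  3  8
At index 7 the value is 4.

4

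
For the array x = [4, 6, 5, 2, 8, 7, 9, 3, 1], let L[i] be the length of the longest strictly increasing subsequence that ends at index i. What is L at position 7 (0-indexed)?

dp[i] = 1 + max{dp[j] : j<i, x[j]<x[i]} (or 1 if no such j):
i:     0 1 2 3 4 5 6 7 8
x[i]:  4 6 5 2 8 7 9 3 1
dp:    1 2 2 1 3 3 4 2 1
At index 7 the value is 2.

2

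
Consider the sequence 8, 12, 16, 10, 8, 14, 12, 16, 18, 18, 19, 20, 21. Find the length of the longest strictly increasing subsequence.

Track the smallest tail for each achievable length (strict):
8 → extends → [8]
12 → extends → [8, 12]
16 → extends → [8, 12, 16]
10 → replaces 12 → [8, 10, 16]
8 → already a tail → [8, 10, 16]
14 → replaces 16 → [8, 10, 14]
12 → replaces 14 → [8, 10, 12]
16 → extends → [8, 10, 12, 16]
18 → extends → [8, 10, 12, 16, 18]
18 → already a tail → [8, 10, 12, 16, 18]
19 → extends → [8, 10, 12, 16, 18, 19]
20 → extends → [8, 10, 12, 16, 18, 19, 20]
21 → extends → [8, 10, 12, 16, 18, 19, 20, 21]
Eight tails, so the longest strictly increasing subsequence has length 8 (e.g. 8, 12, 14, 16, 18, 19, 20, 21).

8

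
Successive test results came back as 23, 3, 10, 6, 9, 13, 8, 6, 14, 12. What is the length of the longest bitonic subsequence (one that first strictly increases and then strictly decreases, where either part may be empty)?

inc[i] = longest strictly increasing subsequence ending at i; dec[i] = longest strictly decreasing subsequence starting at i:
i:      1  2  3  4  5  6  7  8  9 10
a[i]:  23  3 10  6  9 13  8  6 14 12
inc:    1  1  2  2  3  4  3  2  5  4
dec:    5  1  4  1  3  3  2  1  2  1
Best peak at i=6 (value 13): inc=4, dec=3, length 4+3−1 = 6.

6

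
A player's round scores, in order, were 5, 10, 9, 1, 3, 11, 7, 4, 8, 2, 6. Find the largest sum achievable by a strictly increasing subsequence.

Let S[i] be the best sum of a strictly increasing subsequence ending at i:
i:      1  2  3  4  5  6  7  8  9 10 11
a[i]:   5 10  9  1  3 11  7  4  8  2  6
S:      5 15 14  1  4 26 12  8 20  3 14
Maximum is 26 (e.g. 5 + 10 + 11).

26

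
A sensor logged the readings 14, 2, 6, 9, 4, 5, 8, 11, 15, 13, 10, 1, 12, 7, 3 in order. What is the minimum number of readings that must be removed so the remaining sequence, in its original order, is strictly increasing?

9

Fewest deletions = n − (longest strictly increasing subsequence).
Patience tails:
14 → extends → [14]
2 → replaces 14 → [2]
6 → extends → [2, 6]
9 → extends → [2, 6, 9]
4 → replaces 6 → [2, 4, 9]
5 → replaces 9 → [2, 4, 5]
8 → extends → [2, 4, 5, 8]
11 → extends → [2, 4, 5, 8, 11]
15 → extends → [2, 4, 5, 8, 11, 15]
13 → replaces 15 → [2, 4, 5, 8, 11, 13]
10 → replaces 11 → [2, 4, 5, 8, 10, 13]
1 → replaces 2 → [1, 4, 5, 8, 10, 13]
12 → replaces 13 → [1, 4, 5, 8, 10, 12]
7 → replaces 8 → [1, 4, 5, 7, 10, 12]
3 → replaces 4 → [1, 3, 5, 7, 10, 12]
Longest strictly increasing subsequence has length 6, so deletions = 15 − 6 = 9.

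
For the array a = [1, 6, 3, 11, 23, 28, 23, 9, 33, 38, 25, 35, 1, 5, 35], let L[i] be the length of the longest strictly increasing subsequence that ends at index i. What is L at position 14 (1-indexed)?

dp[i] = 1 + max{dp[j] : j<i, a[j]<a[i]} (or 1 if no such j):
i:      1  2  3  4  5  6  7  8  9 10 11 12 13 14 15
a[i]:   1  6  3 11 23 28 23  9 33 38 25 35  1  5 35
dp:     1  2  2  3  4  5  4  3  6  7  5  7  1  3  7
At index 14 the value is 3.

3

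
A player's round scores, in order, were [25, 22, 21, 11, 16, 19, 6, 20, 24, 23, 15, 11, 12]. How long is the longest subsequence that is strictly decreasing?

Negate each value so 'decreasing' becomes 'increasing', then run patience tails on the negated sequence:
-25 → extends → [-25]
-22 → extends → [-25, -22]
-21 → extends → [-25, -22, -21]
-11 → extends → [-25, -22, -21, -11]
-16 → replaces -11 → [-25, -22, -21, -16]
-19 → replaces -16 → [-25, -22, -21, -19]
-6 → extends → [-25, -22, -21, -19, -6]
-20 → replaces -19 → [-25, -22, -21, -20, -6]
-24 → replaces -22 → [-25, -24, -21, -20, -6]
-23 → replaces -21 → [-25, -24, -23, -20, -6]
-15 → replaces -6 → [-25, -24, -23, -20, -15]
-11 → extends → [-25, -24, -23, -20, -15, -11]
-12 → replaces -11 → [-25, -24, -23, -20, -15, -12]
Six tails, so the longest strictly decreasing subsequence of the original has length 6.

6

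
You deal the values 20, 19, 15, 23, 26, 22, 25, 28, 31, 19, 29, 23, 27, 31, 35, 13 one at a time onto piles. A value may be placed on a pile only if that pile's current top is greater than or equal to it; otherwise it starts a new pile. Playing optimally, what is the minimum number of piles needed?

7

The minimum number of non-increasing subsequences covering a sequence equals the length of its longest strictly increasing subsequence.
LIS length is 7 (e.g. 20, 23, 26, 28, 29, 31, 35), so 7 piles are needed.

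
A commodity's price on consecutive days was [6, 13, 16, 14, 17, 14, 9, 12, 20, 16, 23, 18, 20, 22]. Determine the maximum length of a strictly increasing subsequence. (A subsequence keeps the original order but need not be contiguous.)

7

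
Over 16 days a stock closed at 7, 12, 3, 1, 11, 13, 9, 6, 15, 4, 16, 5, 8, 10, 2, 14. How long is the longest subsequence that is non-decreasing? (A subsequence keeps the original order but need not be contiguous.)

6

Let dp[i] be the length of the longest such subsequence ending at index i:
i:      1  2  3  4  5  6  7  8  9 10 11 12 13 14 15 16
a[i]:   7 12  3  1 11 13  9  6 15  4 16  5  8 10  2 14
dp:     1  2  1  1  2  3  2  2  4  2  5  3  4  5  2  6
Maximum dp value is 6.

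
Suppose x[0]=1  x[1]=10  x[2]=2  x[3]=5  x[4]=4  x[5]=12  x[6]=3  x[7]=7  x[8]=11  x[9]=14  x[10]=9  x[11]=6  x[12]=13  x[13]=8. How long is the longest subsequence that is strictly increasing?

Track the smallest tail for each achievable length (strict):
1 → extends → [1]
10 → extends → [1, 10]
2 → replaces 10 → [1, 2]
5 → extends → [1, 2, 5]
4 → replaces 5 → [1, 2, 4]
12 → extends → [1, 2, 4, 12]
3 → replaces 4 → [1, 2, 3, 12]
7 → replaces 12 → [1, 2, 3, 7]
11 → extends → [1, 2, 3, 7, 11]
14 → extends → [1, 2, 3, 7, 11, 14]
9 → replaces 11 → [1, 2, 3, 7, 9, 14]
6 → replaces 7 → [1, 2, 3, 6, 9, 14]
13 → replaces 14 → [1, 2, 3, 6, 9, 13]
8 → replaces 9 → [1, 2, 3, 6, 8, 13]
Six tails, so the longest strictly increasing subsequence has length 6 (e.g. 1, 2, 5, 7, 11, 14).

6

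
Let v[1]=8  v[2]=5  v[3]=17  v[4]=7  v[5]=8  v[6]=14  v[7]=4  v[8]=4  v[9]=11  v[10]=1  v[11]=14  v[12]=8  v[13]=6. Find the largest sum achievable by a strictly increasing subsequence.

45

Let S[i] be the best sum of a strictly increasing subsequence ending at i:
i:      1  2  3  4  5  6  7  8  9 10 11 12 13
v[i]:   8  5 17  7  8 14  4  4 11  1 14  8  6
S:      8  5 25 12 20 34  4  4 31  1 45 20 11
Maximum is 45 (e.g. 5 + 7 + 8 + 11 + 14).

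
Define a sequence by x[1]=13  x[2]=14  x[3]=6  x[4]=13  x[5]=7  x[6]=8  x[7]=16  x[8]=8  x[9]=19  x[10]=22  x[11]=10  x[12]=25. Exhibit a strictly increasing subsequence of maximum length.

Patience tails give the LIS length; then backtrack through the dp parents:
13 → extends → [13]
14 → extends → [13, 14]
6 → replaces 13 → [6, 14]
13 → replaces 14 → [6, 13]
7 → replaces 13 → [6, 7]
8 → extends → [6, 7, 8]
16 → extends → [6, 7, 8, 16]
8 → already a tail → [6, 7, 8, 16]
19 → extends → [6, 7, 8, 16, 19]
22 → extends → [6, 7, 8, 16, 19, 22]
10 → replaces 16 → [6, 7, 8, 10, 19, 22]
25 → extends → [6, 7, 8, 10, 19, 22, 25]
Length 7; one witness is 6, 7, 8, 16, 19, 22, 25.

6, 7, 8, 16, 19, 22, 25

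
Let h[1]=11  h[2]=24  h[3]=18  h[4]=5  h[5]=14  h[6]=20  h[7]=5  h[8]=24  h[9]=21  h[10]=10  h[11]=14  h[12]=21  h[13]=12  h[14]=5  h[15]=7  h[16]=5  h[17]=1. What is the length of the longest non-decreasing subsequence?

5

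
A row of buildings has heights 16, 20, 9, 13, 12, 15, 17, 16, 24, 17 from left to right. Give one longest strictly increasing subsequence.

Patience tails give the LIS length; then backtrack through the dp parents:
16 → extends → [16]
20 → extends → [16, 20]
9 → replaces 16 → [9, 20]
13 → replaces 20 → [9, 13]
12 → replaces 13 → [9, 12]
15 → extends → [9, 12, 15]
17 → extends → [9, 12, 15, 17]
16 → replaces 17 → [9, 12, 15, 16]
24 → extends → [9, 12, 15, 16, 24]
17 → replaces 24 → [9, 12, 15, 16, 17]
Length 5; one witness is 9, 13, 15, 17, 24.

9, 13, 15, 17, 24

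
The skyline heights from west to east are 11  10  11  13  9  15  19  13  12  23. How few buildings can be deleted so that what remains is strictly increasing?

Fewest deletions = n − (longest strictly increasing subsequence).
Patience tails:
11 → extends → [11]
10 → replaces 11 → [10]
11 → extends → [10, 11]
13 → extends → [10, 11, 13]
9 → replaces 10 → [9, 11, 13]
15 → extends → [9, 11, 13, 15]
19 → extends → [9, 11, 13, 15, 19]
13 → already a tail → [9, 11, 13, 15, 19]
12 → replaces 13 → [9, 11, 12, 15, 19]
23 → extends → [9, 11, 12, 15, 19, 23]
Longest strictly increasing subsequence has length 6, so deletions = 10 − 6 = 4.

4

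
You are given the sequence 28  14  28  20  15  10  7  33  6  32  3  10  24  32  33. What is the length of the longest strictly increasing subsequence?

Track the smallest tail for each achievable length (strict):
28 → extends → [28]
14 → replaces 28 → [14]
28 → extends → [14, 28]
20 → replaces 28 → [14, 20]
15 → replaces 20 → [14, 15]
10 → replaces 14 → [10, 15]
7 → replaces 10 → [7, 15]
33 → extends → [7, 15, 33]
6 → replaces 7 → [6, 15, 33]
32 → replaces 33 → [6, 15, 32]
3 → replaces 6 → [3, 15, 32]
10 → replaces 15 → [3, 10, 32]
24 → replaces 32 → [3, 10, 24]
32 → extends → [3, 10, 24, 32]
33 → extends → [3, 10, 24, 32, 33]
Five tails, so the longest strictly increasing subsequence has length 5 (e.g. 14, 20, 24, 32, 33).

5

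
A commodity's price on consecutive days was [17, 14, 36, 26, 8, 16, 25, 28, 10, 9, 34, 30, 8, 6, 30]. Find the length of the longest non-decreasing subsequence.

6

Track the smallest tail for each achievable length (allowing ties):
17 → extends → [17]
14 → replaces 17 → [14]
36 → extends → [14, 36]
26 → replaces 36 → [14, 26]
8 → replaces 14 → [8, 26]
16 → replaces 26 → [8, 16]
25 → extends → [8, 16, 25]
28 → extends → [8, 16, 25, 28]
10 → replaces 16 → [8, 10, 25, 28]
9 → replaces 10 → [8, 9, 25, 28]
34 → extends → [8, 9, 25, 28, 34]
30 → replaces 34 → [8, 9, 25, 28, 30]
8 → replaces 9 → [8, 8, 25, 28, 30]
6 → replaces 8 → [6, 8, 25, 28, 30]
30 → extends → [6, 8, 25, 28, 30, 30]
Six tails, so the longest non-decreasing subsequence has length 6 (e.g. 14, 16, 25, 28, 30, 30).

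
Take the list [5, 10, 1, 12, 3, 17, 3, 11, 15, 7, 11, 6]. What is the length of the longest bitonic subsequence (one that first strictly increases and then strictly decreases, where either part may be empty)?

inc[i] = longest strictly increasing subsequence ending at i; dec[i] = longest strictly decreasing subsequence starting at i:
i:      1  2  3  4  5  6  7  8  9 10 11 12
a[i]:   5 10  1 12  3 17  3 11 15  7 11  6
inc:    1  2  1  3  2  4  2  3  4  3  4  3
dec:    2  3  1  4  1  4  1  3  3  2  2  1
Best peak at i=6 (value 17): inc=4, dec=4, length 4+4−1 = 7.

7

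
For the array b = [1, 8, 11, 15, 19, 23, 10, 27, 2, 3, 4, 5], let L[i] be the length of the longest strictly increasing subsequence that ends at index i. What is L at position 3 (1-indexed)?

3

dp[i] = 1 + max{dp[j] : j<i, b[j]<b[i]} (or 1 if no such j):
i:      1  2  3  4  5  6  7  8  9 10 11 12
b[i]:   1  8 11 15 19 23 10 27  2  3  4  5
dp:     1  2  3  4  5  6  3  7  2  3  4  5
At index 3 the value is 3.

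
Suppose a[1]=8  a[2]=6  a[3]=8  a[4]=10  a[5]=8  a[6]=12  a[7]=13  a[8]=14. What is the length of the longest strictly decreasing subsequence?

Negate each value so 'decreasing' becomes 'increasing', then run patience tails on the negated sequence:
-8 → extends → [-8]
-6 → extends → [-8, -6]
-8 → already a tail → [-8, -6]
-10 → replaces -8 → [-10, -6]
-8 → replaces -6 → [-10, -8]
-12 → replaces -10 → [-12, -8]
-13 → replaces -12 → [-13, -8]
-14 → replaces -13 → [-14, -8]
Two tails, so the longest strictly decreasing subsequence of the original has length 2.

2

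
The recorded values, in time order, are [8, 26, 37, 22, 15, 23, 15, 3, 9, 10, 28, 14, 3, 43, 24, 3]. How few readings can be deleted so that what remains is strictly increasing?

11

Fewest deletions = n − (longest strictly increasing subsequence).
Patience tails:
8 → extends → [8]
26 → extends → [8, 26]
37 → extends → [8, 26, 37]
22 → replaces 26 → [8, 22, 37]
15 → replaces 22 → [8, 15, 37]
23 → replaces 37 → [8, 15, 23]
15 → already a tail → [8, 15, 23]
3 → replaces 8 → [3, 15, 23]
9 → replaces 15 → [3, 9, 23]
10 → replaces 23 → [3, 9, 10]
28 → extends → [3, 9, 10, 28]
14 → replaces 28 → [3, 9, 10, 14]
3 → already a tail → [3, 9, 10, 14]
43 → extends → [3, 9, 10, 14, 43]
24 → replaces 43 → [3, 9, 10, 14, 24]
3 → already a tail → [3, 9, 10, 14, 24]
Longest strictly increasing subsequence has length 5, so deletions = 16 − 5 = 11.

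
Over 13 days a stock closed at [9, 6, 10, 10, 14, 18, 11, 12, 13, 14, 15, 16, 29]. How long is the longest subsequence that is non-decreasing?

Let dp[i] be the length of the longest such subsequence ending at index i:
i:      1  2  3  4  5  6  7  8  9 10 11 12 13
a[i]:   9  6 10 10 14 18 11 12 13 14 15 16 29
dp:     1  1  2  3  4  5  4  5  6  7  8  9 10
Maximum dp value is 10.

10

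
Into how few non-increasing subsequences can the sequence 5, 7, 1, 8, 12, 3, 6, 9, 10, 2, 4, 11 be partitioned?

6

The minimum number of non-increasing subsequences covering a sequence equals the length of its longest strictly increasing subsequence.
LIS length is 6 (e.g. 5, 7, 8, 9, 10, 11), so 6 piles are needed.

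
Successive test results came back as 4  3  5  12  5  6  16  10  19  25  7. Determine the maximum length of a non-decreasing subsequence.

7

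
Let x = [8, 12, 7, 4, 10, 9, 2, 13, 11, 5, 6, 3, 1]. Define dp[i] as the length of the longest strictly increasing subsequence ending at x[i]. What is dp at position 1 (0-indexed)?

dp[i] = 1 + max{dp[j] : j<i, x[j]<x[i]} (or 1 if no such j):
i:      0  1  2  3  4  5  6  7  8  9 10 11 12
x[i]:   8 12  7  4 10  9  2 13 11  5  6  3  1
dp:     1  2  1  1  2  2  1  3  3  2  3  2  1
At index 1 the value is 2.

2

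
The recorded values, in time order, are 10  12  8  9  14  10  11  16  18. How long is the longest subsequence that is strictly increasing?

6

Let dp[i] be the length of the longest such subsequence ending at index i:
i:      1  2  3  4  5  6  7  8  9
a[i]:  10 12  8  9 14 10 11 16 18
dp:     1  2  1  2  3  3  4  5  6
Maximum dp value is 6.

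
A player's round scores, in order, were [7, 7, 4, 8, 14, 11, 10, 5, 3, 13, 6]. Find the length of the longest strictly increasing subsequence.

4

Track the smallest tail for each achievable length (strict):
7 → extends → [7]
7 → already a tail → [7]
4 → replaces 7 → [4]
8 → extends → [4, 8]
14 → extends → [4, 8, 14]
11 → replaces 14 → [4, 8, 11]
10 → replaces 11 → [4, 8, 10]
5 → replaces 8 → [4, 5, 10]
3 → replaces 4 → [3, 5, 10]
13 → extends → [3, 5, 10, 13]
6 → replaces 10 → [3, 5, 6, 13]
Four tails, so the longest strictly increasing subsequence has length 4 (e.g. 7, 8, 11, 13).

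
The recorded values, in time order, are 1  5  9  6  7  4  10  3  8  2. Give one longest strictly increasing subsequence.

1, 5, 6, 7, 10

Patience tails give the LIS length; then backtrack through the dp parents:
1 → extends → [1]
5 → extends → [1, 5]
9 → extends → [1, 5, 9]
6 → replaces 9 → [1, 5, 6]
7 → extends → [1, 5, 6, 7]
4 → replaces 5 → [1, 4, 6, 7]
10 → extends → [1, 4, 6, 7, 10]
3 → replaces 4 → [1, 3, 6, 7, 10]
8 → replaces 10 → [1, 3, 6, 7, 8]
2 → replaces 3 → [1, 2, 6, 7, 8]
Length 5; one witness is 1, 5, 6, 7, 10.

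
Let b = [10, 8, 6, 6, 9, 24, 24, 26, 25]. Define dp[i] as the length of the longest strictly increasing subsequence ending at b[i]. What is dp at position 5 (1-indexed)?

2

dp[i] = 1 + max{dp[j] : j<i, b[j]<b[i]} (or 1 if no such j):
i:      1  2  3  4  5  6  7  8  9
b[i]:  10  8  6  6  9 24 24 26 25
dp:     1  1  1  1  2  3  3  4  4
At index 5 the value is 2.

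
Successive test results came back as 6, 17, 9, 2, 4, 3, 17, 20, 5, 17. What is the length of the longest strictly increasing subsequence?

4

Let dp[i] be the length of the longest such subsequence ending at index i:
i:      1  2  3  4  5  6  7  8  9 10
a[i]:   6 17  9  2  4  3 17 20  5 17
dp:     1  2  2  1  2  2  3  4  3  4
Maximum dp value is 4.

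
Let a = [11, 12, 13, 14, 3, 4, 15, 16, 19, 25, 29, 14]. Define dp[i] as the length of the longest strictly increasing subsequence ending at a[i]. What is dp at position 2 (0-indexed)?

3

dp[i] = 1 + max{dp[j] : j<i, a[j]<a[i]} (or 1 if no such j):
i:      0  1  2  3  4  5  6  7  8  9 10 11
a[i]:  11 12 13 14  3  4 15 16 19 25 29 14
dp:     1  2  3  4  1  2  5  6  7  8  9  4
At index 2 the value is 3.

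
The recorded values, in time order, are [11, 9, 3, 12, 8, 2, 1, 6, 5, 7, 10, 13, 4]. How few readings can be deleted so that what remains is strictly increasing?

Fewest deletions = n − (longest strictly increasing subsequence).
i:      1  2  3  4  5  6  7  8  9 10 11 12 13
a[i]:  11  9  3 12  8  2  1  6  5  7 10 13  4
dp:     1  1  1  2  2  1  1  2  2  3  4  5  2
max dp = 5, so deletions = 13 − 5 = 8.

8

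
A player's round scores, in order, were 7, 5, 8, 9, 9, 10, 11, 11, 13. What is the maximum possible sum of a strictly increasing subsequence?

58

Let S[i] be the best sum of a strictly increasing subsequence ending at i:
i:      1  2  3  4  5  6  7  8  9
a[i]:   7  5  8  9  9 10 11 11 13
S:      7  5 15 24 24 34 45 45 58
Maximum is 58 (e.g. 7 + 8 + 9 + 10 + 11 + 13).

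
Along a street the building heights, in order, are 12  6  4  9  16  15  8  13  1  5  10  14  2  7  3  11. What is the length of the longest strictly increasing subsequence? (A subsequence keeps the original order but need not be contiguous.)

4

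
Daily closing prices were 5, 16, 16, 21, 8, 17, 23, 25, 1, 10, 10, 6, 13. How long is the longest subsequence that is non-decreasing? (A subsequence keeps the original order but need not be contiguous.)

6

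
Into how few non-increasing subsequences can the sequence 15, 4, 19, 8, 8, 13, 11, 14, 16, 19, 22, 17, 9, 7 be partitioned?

7

The minimum number of non-increasing subsequences covering a sequence equals the length of its longest strictly increasing subsequence.
LIS length is 7 (e.g. 4, 8, 13, 14, 16, 19, 22), so 7 piles are needed.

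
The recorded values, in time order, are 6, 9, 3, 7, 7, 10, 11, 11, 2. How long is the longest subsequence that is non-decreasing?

Let dp[i] be the length of the longest such subsequence ending at index i:
i:      1  2  3  4  5  6  7  8  9
a[i]:   6  9  3  7  7 10 11 11  2
dp:     1  2  1  2  3  4  5  6  1
Maximum dp value is 6.

6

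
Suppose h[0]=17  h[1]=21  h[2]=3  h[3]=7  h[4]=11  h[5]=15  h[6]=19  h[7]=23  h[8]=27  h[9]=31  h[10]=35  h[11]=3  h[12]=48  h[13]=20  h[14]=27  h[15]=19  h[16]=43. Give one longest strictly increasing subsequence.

Patience tails give the LIS length; then backtrack through the dp parents:
17 → extends → [17]
21 → extends → [17, 21]
3 → replaces 17 → [3, 21]
7 → replaces 21 → [3, 7]
11 → extends → [3, 7, 11]
15 → extends → [3, 7, 11, 15]
19 → extends → [3, 7, 11, 15, 19]
23 → extends → [3, 7, 11, 15, 19, 23]
27 → extends → [3, 7, 11, 15, 19, 23, 27]
31 → extends → [3, 7, 11, 15, 19, 23, 27, 31]
35 → extends → [3, 7, 11, 15, 19, 23, 27, 31, 35]
3 → already a tail → [3, 7, 11, 15, 19, 23, 27, 31, 35]
48 → extends → [3, 7, 11, 15, 19, 23, 27, 31, 35, 48]
20 → replaces 23 → [3, 7, 11, 15, 19, 20, 27, 31, 35, 48]
27 → already a tail → [3, 7, 11, 15, 19, 20, 27, 31, 35, 48]
19 → already a tail → [3, 7, 11, 15, 19, 20, 27, 31, 35, 48]
43 → replaces 48 → [3, 7, 11, 15, 19, 20, 27, 31, 35, 43]
Length 10; one witness is 3, 7, 11, 15, 19, 23, 27, 31, 35, 48.

3, 7, 11, 15, 19, 23, 27, 31, 35, 48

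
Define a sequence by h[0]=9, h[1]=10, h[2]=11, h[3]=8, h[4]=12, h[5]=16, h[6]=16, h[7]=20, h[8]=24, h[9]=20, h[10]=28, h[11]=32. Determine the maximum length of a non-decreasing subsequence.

Let dp[i] be the length of the longest such subsequence ending at index i:
i:      0  1  2  3  4  5  6  7  8  9 10 11
h[i]:   9 10 11  8 12 16 16 20 24 20 28 32
dp:     1  2  3  1  4  5  6  7  8  8  9 10
Maximum dp value is 10.

10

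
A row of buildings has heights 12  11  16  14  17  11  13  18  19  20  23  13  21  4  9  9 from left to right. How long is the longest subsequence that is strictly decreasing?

4

Negate each value so 'decreasing' becomes 'increasing', then run patience tails on the negated sequence:
-12 → extends → [-12]
-11 → extends → [-12, -11]
-16 → replaces -12 → [-16, -11]
-14 → replaces -11 → [-16, -14]
-17 → replaces -16 → [-17, -14]
-11 → extends → [-17, -14, -11]
-13 → replaces -11 → [-17, -14, -13]
-18 → replaces -17 → [-18, -14, -13]
-19 → replaces -18 → [-19, -14, -13]
-20 → replaces -19 → [-20, -14, -13]
-23 → replaces -20 → [-23, -14, -13]
-13 → already a tail → [-23, -14, -13]
-21 → replaces -14 → [-23, -21, -13]
-4 → extends → [-23, -21, -13, -4]
-9 → replaces -4 → [-23, -21, -13, -9]
-9 → already a tail → [-23, -21, -13, -9]
Four tails, so the longest strictly decreasing subsequence of the original has length 4.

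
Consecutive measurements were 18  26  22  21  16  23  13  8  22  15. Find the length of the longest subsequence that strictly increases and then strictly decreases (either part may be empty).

7

inc[i] = longest strictly increasing subsequence ending at i; dec[i] = longest strictly decreasing subsequence starting at i:
i:      1  2  3  4  5  6  7  8  9 10
a[i]:  18 26 22 21 16 23 13  8 22 15
inc:    1  2  2  2  1  3  1  1  3  2
dec:    4  6  5  4  3  3  2  1  2  1
Best peak at i=2 (value 26): inc=2, dec=6, length 2+6−1 = 7.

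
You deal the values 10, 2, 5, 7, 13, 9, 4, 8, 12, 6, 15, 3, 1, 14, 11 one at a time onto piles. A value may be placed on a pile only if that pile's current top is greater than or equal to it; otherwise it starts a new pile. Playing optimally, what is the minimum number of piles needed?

The minimum number of non-increasing subsequences covering a sequence equals the length of its longest strictly increasing subsequence.
LIS length is 6 (e.g. 2, 5, 7, 9, 12, 15), so 6 piles are needed.

6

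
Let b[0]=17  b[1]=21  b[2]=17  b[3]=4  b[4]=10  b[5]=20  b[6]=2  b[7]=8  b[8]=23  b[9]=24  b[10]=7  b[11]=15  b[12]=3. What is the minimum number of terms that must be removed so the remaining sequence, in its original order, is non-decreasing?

8

Fewest deletions = n − (longest non-decreasing subsequence).
Patience tails:
17 → extends → [17]
21 → extends → [17, 21]
17 → replaces 21 → [17, 17]
4 → replaces 17 → [4, 17]
10 → replaces 17 → [4, 10]
20 → extends → [4, 10, 20]
2 → replaces 4 → [2, 10, 20]
8 → replaces 10 → [2, 8, 20]
23 → extends → [2, 8, 20, 23]
24 → extends → [2, 8, 20, 23, 24]
7 → replaces 8 → [2, 7, 20, 23, 24]
15 → replaces 20 → [2, 7, 15, 23, 24]
3 → replaces 7 → [2, 3, 15, 23, 24]
Longest non-decreasing subsequence has length 5, so deletions = 13 − 5 = 8.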